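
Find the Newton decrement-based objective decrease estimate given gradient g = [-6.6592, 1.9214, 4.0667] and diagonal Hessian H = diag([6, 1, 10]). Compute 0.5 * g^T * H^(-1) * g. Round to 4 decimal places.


Step 1: H is diagonal, so H^(-1) * g = [-1.1099, 1.9214, 0.4067].
Step 2: g^T H^(-1) g = sum_i g_i^2 / H_ii
  = (-6.6592)^2/6 + (1.9214)^2/1 + (4.0667)^2/10
  = 7.3908 + 3.6918 + 1.6538 = 12.7364
Step 3: Objective decrease = 0.5 * g^T H^(-1) g = 6.3682


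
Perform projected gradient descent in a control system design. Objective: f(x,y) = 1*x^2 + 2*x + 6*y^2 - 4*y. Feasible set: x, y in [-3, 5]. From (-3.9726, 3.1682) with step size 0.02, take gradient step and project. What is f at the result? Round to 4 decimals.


Step 1: Compute gradient at (-3.9726, 3.1682).
grad_x = 2*1*-3.9726 + 2 = -5.9452
grad_y = 2*6*3.1682 - 4 = 34.0184
Step 2: Gradient step.
x_raw = -3.9726 - 0.02*-5.9452 = -3.8537
y_raw = 3.1682 - 0.02*34.0184 = 2.4878
Step 3: Project onto [-3, 5].
x_proj = clip(-3.8537) = -3.0
y_proj = clip(2.4878) = 2.4878
Step 4: Evaluate f.
f(-3.0, 2.4878) = 30.1845


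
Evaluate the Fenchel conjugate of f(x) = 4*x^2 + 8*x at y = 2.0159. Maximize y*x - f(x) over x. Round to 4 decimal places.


f*(y) = sup_x {y*x - a*x^2 - b*x} = sup_x {(y-b)*x - a*x^2}
FOC: (y - b) - 2a*x = 0 => x* = (y - b)/(2a)
x* = (2.0159 - 8)/(2*4) = -0.748
f*(2.0159) = (y-b)^2/(4a) = (2.0159 - 8)^2/(4*4)
= 35.8095/16 = 2.2381


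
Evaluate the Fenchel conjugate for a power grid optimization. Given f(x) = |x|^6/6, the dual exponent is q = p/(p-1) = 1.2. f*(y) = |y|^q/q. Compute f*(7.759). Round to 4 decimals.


The conjugate exponent q satisfies 1/p + 1/q = 1.
p = 6, so q = 6/(6 - 1) = 1.2
|y|^q = 7.759^1.2 = 11.6887
f*(7.759) = 11.6887 / 1.2 = 9.7406


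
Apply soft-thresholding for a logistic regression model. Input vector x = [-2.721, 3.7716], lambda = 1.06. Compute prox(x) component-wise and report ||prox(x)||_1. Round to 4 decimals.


Soft-thresholding with lambda = 1.06:
prox(-2.721) = sign(-2.721)*max(|-2.721| - 1.06, 0) = -1.661
prox(3.7716) = sign(3.7716)*max(|3.7716| - 1.06, 0) = 2.7116
prox(x) = [-1.661, 2.7116]
||prox(x)||_1 = 1.661 + 2.7116 = 4.3726


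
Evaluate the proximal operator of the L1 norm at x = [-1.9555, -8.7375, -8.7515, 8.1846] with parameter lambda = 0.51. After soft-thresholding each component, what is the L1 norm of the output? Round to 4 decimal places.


Soft-thresholding with lambda = 0.51:
prox(-1.9555) = sign(-1.9555)*max(|-1.9555| - 0.51, 0) = -1.4455
prox(-8.7375) = sign(-8.7375)*max(|-8.7375| - 0.51, 0) = -8.2275
prox(-8.7515) = sign(-8.7515)*max(|-8.7515| - 0.51, 0) = -8.2415
prox(8.1846) = sign(8.1846)*max(|8.1846| - 0.51, 0) = 7.6746
prox(x) = [-1.4455, -8.2275, -8.2415, 7.6746]
||prox(x)||_1 = 1.4455 + 8.2275 + 8.2415 + 7.6746 = 25.5891


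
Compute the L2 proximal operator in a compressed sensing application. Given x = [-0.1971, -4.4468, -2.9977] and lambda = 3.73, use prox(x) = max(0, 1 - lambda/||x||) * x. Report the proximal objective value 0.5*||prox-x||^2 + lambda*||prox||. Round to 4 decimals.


Step 1: Compute ||x||.
||x|| = 5.3665
Step 2: Compute scaling factor.
scale = max(0, 1 - 3.73/5.3665) = 0.3049
Step 3: prox(x) = [-0.0601, -1.356, -0.9141]
||prox(x)|| = 1.6365
Step 4: Proximal objective.
0.5*||prox-x||^2 = 6.9565
lambda*||prox|| = 6.1041
Total = 13.0605


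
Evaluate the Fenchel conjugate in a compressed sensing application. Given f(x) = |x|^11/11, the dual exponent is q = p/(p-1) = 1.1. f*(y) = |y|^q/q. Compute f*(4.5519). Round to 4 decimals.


The conjugate exponent q satisfies 1/p + 1/q = 1.
p = 11, so q = 11/(11 - 1) = 1.1
|y|^q = 4.5519^1.1 = 5.2968
f*(4.5519) = 5.2968 / 1.1 = 4.8153


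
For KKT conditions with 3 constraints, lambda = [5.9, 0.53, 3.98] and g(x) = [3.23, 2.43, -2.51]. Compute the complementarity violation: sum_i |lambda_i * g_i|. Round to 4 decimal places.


KKT complementary slackness check:
lambda_1 * g_1 = 5.9 * 3.23 = 19.057
lambda_2 * g_2 = 0.53 * 2.43 = 1.2879
lambda_3 * g_3 = 3.98 * -2.51 = -9.9898
Total violation = 19.057 + 1.2879 + 9.9898 = 30.3347


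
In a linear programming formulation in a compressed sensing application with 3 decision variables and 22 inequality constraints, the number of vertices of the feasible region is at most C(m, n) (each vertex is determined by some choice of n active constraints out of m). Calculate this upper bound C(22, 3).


Each vertex corresponds to some choice of n active constraints out of m, so the number of vertices is at most C(m, n) = m! / (n!(m-n)!).
m = 22, n = 3
Numerator: 22 * 21 * 20
Denominator: 3! = 6
C(22, 3) = 1540


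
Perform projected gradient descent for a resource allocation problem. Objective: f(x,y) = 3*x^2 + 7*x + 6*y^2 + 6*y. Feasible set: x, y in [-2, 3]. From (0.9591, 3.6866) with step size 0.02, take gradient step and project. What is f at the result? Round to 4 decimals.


Step 1: Compute gradient at (0.9591, 3.6866).
grad_x = 2*3*0.9591 + 7 = 12.7546
grad_y = 2*6*3.6866 + 6 = 50.2392
Step 2: Gradient step.
x_raw = 0.9591 - 0.02*12.7546 = 0.704
y_raw = 3.6866 - 0.02*50.2392 = 2.6818
Step 3: Project onto [-2, 3].
x_proj = clip(0.704) = 0.704
y_proj = clip(2.6818) = 2.6818
Step 4: Evaluate f.
f(0.704, 2.6818) = 65.6587


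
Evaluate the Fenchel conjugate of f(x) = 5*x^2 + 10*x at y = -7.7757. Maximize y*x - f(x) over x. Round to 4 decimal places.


f*(y) = sup_x {y*x - a*x^2 - b*x} = sup_x {(y-b)*x - a*x^2}
FOC: (y - b) - 2a*x = 0 => x* = (y - b)/(2a)
x* = (-7.7757 - 10)/(2*5) = -1.7776
f*(-7.7757) = (y-b)^2/(4a) = (-7.7757 - 10)^2/(4*5)
= 315.9755/20 = 15.7988


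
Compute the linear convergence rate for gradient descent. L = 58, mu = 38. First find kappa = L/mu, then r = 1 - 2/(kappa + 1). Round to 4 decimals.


Step 1: Compute the condition number.
kappa = L/mu = 58/38 = 1.5263
Step 2: Compute the convergence rate.
r = 1 - 2/(kappa + 1) = 1 - 2*mu/(L + mu) = (L - mu)/(L + mu) = 20/96 = 0.2083


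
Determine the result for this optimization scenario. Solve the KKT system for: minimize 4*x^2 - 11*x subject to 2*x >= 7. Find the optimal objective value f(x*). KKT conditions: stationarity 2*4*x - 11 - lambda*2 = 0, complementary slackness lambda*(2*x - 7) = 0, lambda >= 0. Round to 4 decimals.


Step 1: Try lambda = 0 (constraint inactive).
x_unc = 11/(2*4) = 1.375
Check: 2*1.375 = 2.75 < 7 -- violated!
Step 2: Constraint must be active: 2*x = 7
x* = 7/2 = 3.5
lambda = (2*4*3.5 - 11)/2 = 8.5
Step 3: Compute optimal value.
f(x*) = 4*3.5^2 - 11*3.5 = 10.5


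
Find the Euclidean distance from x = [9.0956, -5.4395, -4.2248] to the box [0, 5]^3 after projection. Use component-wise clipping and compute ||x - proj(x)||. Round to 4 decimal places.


Project each component onto [0, 5].
clip(9.0956) = 5.0, clip(-5.4395) = 0.0, clip(-4.2248) = 0.0
Projection = [5.0, 0.0, 0.0]
Squared diffs: [16.7739, 29.5882, 17.8489]
Distance = sqrt(64.211) = 8.0132


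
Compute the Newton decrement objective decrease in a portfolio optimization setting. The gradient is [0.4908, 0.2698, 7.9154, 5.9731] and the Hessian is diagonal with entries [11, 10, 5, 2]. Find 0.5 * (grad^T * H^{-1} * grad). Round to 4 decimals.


Step 1: H is diagonal, so H^(-1) * g = [0.0446, 0.027, 1.5831, 2.9866].
Step 2: g^T H^(-1) g = sum_i g_i^2 / H_ii
  = (0.4908)^2/11 + (0.2698)^2/10 + (7.9154)^2/5 + (5.9731)^2/2
  = 0.0219 + 0.0073 + 12.5307 + 17.839 = 30.3989
Step 3: Objective decrease = 0.5 * g^T H^(-1) g = 15.1994


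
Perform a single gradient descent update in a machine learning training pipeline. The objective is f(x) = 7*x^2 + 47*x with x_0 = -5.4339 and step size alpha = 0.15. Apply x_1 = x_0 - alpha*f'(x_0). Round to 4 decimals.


We compute the gradient at x_0 and apply the update.
f'(x) = 14*x + 47
f'(-5.4339) = 14*-5.4339 + 47 = -29.0746
x_1 = -5.4339 - 0.15*-29.0746 = -1.0727


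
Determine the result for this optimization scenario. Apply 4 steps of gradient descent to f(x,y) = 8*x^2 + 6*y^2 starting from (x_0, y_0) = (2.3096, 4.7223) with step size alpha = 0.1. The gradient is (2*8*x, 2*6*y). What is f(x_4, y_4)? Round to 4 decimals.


Gradient descent on f(x,y) = 8*x^2 + 6*y^2.
Starting point: (2.3096, 4.7223), alpha = 0.1
Step 1: grad_x = 2*8*2.3096 = 36.9536, grad_y = 2*6*4.7223 = 56.6676
  x_1 = 2.3096 - 0.1*36.9536 = -1.3858
  y_1 = 4.7223 - 0.1*56.6676 = -0.9445
Step 2: grad_x = 2*8*-1.3858 = -22.1722, grad_y = 2*6*-0.9445 = -11.3335
  x_2 = -1.3858 - 0.1*-22.1722 = 0.8315
  y_2 = -0.9445 - 0.1*-11.3335 = 0.1889
Step 3: grad_x = 2*8*0.8315 = 13.3033, grad_y = 2*6*0.1889 = 2.2667
  x_3 = 0.8315 - 0.1*13.3033 = -0.4989
  y_3 = 0.1889 - 0.1*2.2667 = -0.0378
Step 4: grad_x = 2*8*-0.4989 = -7.982, grad_y = 2*6*-0.0378 = -0.4533
  x_4 = -0.4989 - 0.1*-7.982 = 0.2993
  y_4 = -0.0378 - 0.1*-0.4533 = 0.0076
f(0.2993, 0.0076) = 8*0.2993^2 + 6*0.0076^2 = 0.7171


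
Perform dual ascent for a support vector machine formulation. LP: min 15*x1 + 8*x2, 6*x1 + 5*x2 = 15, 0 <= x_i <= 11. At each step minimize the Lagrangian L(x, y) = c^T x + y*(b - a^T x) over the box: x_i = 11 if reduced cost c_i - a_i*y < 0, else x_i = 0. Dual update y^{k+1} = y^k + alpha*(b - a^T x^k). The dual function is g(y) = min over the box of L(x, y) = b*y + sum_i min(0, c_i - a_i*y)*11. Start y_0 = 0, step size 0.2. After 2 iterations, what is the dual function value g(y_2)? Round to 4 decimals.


Dual ascent for LP: min 15*x1 + 8*x2, 6*x1 + 5*x2 = 15, 0 <= x_i <= 11
Step 1: y^k = 0.0, reduced costs: (15.0, 8.0)
  x^k = (0.0, 0.0), subgradient = b - a^T x = 15.0
  y^{k+1} = 0.0 + 0.2*15.0 = 3.0
Step 2: y^k = 3.0, reduced costs: (-3.0, -7.0)
  x^k = (11.0, 11.0), subgradient = b - a^T x = -106.0
  y^{k+1} = 3.0 + 0.2*-106.0 = -18.2
Dual objective at y_2 = -18.2: reduced costs (124.2, 99.0), box minimizer x = (0.0, 0.0)
g(y_2) = b*y + (c1 - a1*y)*x1 + (c2 - a2*y)*x2 = 15*(-18.2) + 124.2*0.0 + 99.0*0.0 = -273.0 + 0.0 + 0.0 = -273.0


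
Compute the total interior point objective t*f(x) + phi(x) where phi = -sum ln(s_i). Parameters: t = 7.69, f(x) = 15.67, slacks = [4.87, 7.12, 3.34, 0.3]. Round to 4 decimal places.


Step 1: Compute log-barrier.
ln values: [1.5831, 1.9629, 1.206, -1.204]
phi = -(1.5831 + 1.9629 + 1.206 - 1.204) = -3.548
Step 2: Compute augmented objective.
t*f(x) = 7.69*15.67 = 120.5023
Total = 120.5023 - 3.548 = 116.9543


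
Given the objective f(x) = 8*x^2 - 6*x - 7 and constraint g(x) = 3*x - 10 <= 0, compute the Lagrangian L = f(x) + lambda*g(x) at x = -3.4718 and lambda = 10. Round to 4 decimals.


Step 1: Evaluate f(x).
f(-3.4718) = 8*(-3.4718)^2 - 6*(-3.4718) - 7 = 110.258
Step 2: Evaluate g(x).
g(-3.4718) = 3*-3.4718 - 10 = -20.4154
Step 3: Compute Lagrangian.
L = 110.258 + 10*-20.4154 = -93.896


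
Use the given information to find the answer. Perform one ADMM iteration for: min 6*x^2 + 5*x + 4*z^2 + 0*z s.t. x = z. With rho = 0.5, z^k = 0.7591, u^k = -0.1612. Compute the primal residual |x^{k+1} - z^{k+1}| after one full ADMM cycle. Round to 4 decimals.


ADMM iteration with rho = 0.5, z^k = 0.7591, u^k = -0.1612
Step 1: x-update.
Minimize 6*x^2 + 5*x + (0.5/2)*(x - 0.7591 - 0.1612)^2
FOC: (2*6 + 0.5)*x = -5 + 0.5*(0.7591 + 0.1612)
x^{k+1} = -0.3632
Step 2: z-update.
Minimize 4*z^2 + 0*z + (0.5/2)*(-0.3632 - z - 0.1612)^2
FOC: (2*4 + 0.5)*z = 0 + 0.5*(-0.3632 - 0.1612)
z^{k+1} = -0.0308
Step 3: u-update.
u^{k+1} = -0.1612 - 0.3632 + 0.0308 = -0.4935
Step 4: Primal residual = |-0.3632 + 0.0308| = 0.3323


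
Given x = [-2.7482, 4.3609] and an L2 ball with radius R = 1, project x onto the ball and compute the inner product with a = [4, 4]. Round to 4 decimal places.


Step 1: Compute ||x|| (intermediates to 6 decimals).
||x|| = sqrt((-2.7482)^2 + 4.3609^2) = 5.154615
Step 2: Project.
Since ||x|| > R, scale = R/||x|| = 1/5.154615 = 0.194001, proj(x) = scale * x
proj(x) = [-0.533154, 0.846019]
Step 3: Dot product.
a^T * proj(x) = 4*(-0.533154) + 4*0.846019 = 1.2515


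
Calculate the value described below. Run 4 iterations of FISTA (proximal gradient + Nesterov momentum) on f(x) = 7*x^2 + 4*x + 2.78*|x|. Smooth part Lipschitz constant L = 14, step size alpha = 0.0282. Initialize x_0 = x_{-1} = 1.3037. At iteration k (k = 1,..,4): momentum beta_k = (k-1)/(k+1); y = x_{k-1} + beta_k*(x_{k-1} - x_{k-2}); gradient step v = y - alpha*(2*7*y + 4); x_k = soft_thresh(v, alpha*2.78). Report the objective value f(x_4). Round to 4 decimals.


FISTA on f(x) = 7*x^2 + 4*x + 2.78*|x|
L = 14, alpha = 0.0282
Iteration 1: beta = 0.0, y = 1.3037 + 0.0*(1.3037 - 1.3037) = 1.3037
  grad(y) = 22.2518, v = y - alpha*grad = 0.6762
  prox(v) = soft_thresh(0.6762, 0.0784) = 0.5978
Iteration 2: beta = 0.3333, y = 0.5978 + 0.3333*(0.5978 - 1.3037) = 0.3625
  grad(y) = 9.0751, v = y - alpha*grad = 0.1066
  prox(v) = soft_thresh(0.1066, 0.0784) = 0.0282
Iteration 3: beta = 0.5, y = 0.0282 + 0.5*(0.0282 - 0.5978) = -0.2566
  grad(y) = 0.4074, v = y - alpha*grad = -0.2681
  prox(v) = soft_thresh(-0.2681, 0.0784) = -0.1897
Iteration 4: beta = 0.6, y = -0.1897 + 0.6*(-0.1897 - 0.0282) = -0.3204
  grad(y) = -0.4862, v = y - alpha*grad = -0.3067
  prox(v) = soft_thresh(-0.3067, 0.0784) = -0.2283
f(x_4) = 7*(-0.2283)^2 + 4*(-0.2283) + 2.78*|-0.2283| = 0.0864


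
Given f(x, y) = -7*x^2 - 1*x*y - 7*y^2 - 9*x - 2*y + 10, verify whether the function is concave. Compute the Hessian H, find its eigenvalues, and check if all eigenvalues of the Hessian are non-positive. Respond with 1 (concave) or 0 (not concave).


The Hessian of f(x,y) = -7*x^2 - 1*x*y - 7*y^2 - 9*x - 2*y + 10 is:
H = [[-14, -1], [-1, -14]]
Trace = -14 - 14 = -28
Determinant = -14*-14 - (-1)^2 = 195
Discriminant = (-28)^2 - 4*195 = 4.0
Eigenvalues: lambda_1 = -15.0, lambda_2 = -13.0
The function is concave.

1


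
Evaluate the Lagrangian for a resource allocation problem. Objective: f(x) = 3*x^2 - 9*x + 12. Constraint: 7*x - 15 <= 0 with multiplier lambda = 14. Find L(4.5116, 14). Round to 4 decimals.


Step 1: Evaluate f(x).
f(4.5116) = 3*4.5116^2 - 9*4.5116 + 12 = 32.4592
Step 2: Evaluate g(x).
g(4.5116) = 7*4.5116 - 15 = 16.5812
Step 3: Compute Lagrangian.
L = 32.4592 + 14*16.5812 = 264.596


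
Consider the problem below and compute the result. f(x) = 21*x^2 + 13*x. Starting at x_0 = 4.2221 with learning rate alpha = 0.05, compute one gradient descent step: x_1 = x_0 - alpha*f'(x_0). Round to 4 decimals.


We compute the gradient at x_0 and apply the update.
f'(x) = 42*x + 13
f'(4.2221) = 42*4.2221 + 13 = 190.3282
x_1 = 4.2221 - 0.05*190.3282 = -5.2943


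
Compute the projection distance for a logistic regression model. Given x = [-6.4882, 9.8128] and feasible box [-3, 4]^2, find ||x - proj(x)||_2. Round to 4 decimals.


Project each component onto [-3, 4].
clip(-6.4882) = -3.0, clip(9.8128) = 4.0
Projection = [-3.0, 4.0]
Squared diffs: [12.1675, 33.7886]
Distance = sqrt(45.9561) = 6.7791


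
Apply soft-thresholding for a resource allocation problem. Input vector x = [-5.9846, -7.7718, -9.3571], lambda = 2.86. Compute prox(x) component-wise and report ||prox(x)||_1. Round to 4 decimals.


Soft-thresholding with lambda = 2.86:
prox(-5.9846) = sign(-5.9846)*max(|-5.9846| - 2.86, 0) = -3.1246
prox(-7.7718) = sign(-7.7718)*max(|-7.7718| - 2.86, 0) = -4.9118
prox(-9.3571) = sign(-9.3571)*max(|-9.3571| - 2.86, 0) = -6.4971
prox(x) = [-3.1246, -4.9118, -6.4971]
||prox(x)||_1 = 3.1246 + 4.9118 + 6.4971 = 14.5335


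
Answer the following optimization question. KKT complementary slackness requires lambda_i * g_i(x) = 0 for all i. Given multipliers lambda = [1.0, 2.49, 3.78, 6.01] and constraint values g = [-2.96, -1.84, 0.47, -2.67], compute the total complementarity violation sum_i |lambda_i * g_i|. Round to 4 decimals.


KKT complementary slackness check:
lambda_1 * g_1 = 1.0 * -2.96 = -2.96
lambda_2 * g_2 = 2.49 * -1.84 = -4.5816
lambda_3 * g_3 = 3.78 * 0.47 = 1.7766
lambda_4 * g_4 = 6.01 * -2.67 = -16.0467
Total violation = 2.96 + 4.5816 + 1.7766 + 16.0467 = 25.3649


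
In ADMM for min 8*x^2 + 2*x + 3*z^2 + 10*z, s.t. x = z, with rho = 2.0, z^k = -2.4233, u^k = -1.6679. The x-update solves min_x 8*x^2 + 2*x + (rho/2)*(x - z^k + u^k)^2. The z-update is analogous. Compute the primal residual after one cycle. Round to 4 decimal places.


ADMM iteration with rho = 2.0, z^k = -2.4233, u^k = -1.6679
Step 1: x-update.
Minimize 8*x^2 + 2*x + (2.0/2)*(x + 2.4233 - 1.6679)^2
FOC: (2*8 + 2.0)*x = -2 + 2.0*(-2.4233 + 1.6679)
x^{k+1} = -0.195
Step 2: z-update.
Minimize 3*z^2 + 10*z + (2.0/2)*(-0.195 - z - 1.6679)^2
FOC: (2*3 + 2.0)*z = -10 + 2.0*(-0.195 - 1.6679)
z^{k+1} = -1.7157
Step 3: u-update.
u^{k+1} = -1.6679 - 0.195 + 1.7157 = -0.1472
Step 4: Primal residual = |-0.195 + 1.7157| = 1.5207


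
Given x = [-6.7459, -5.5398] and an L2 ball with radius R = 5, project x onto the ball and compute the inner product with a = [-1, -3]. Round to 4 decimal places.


Step 1: Compute ||x|| (intermediates to 6 decimals).
||x|| = sqrt((-6.7459)^2 + (-5.5398)^2) = 8.729064
Step 2: Project.
Since ||x|| > R, scale = R/||x|| = 5/8.729064 = 0.572799, proj(x) = scale * x
proj(x) = [-3.864045, -3.173192]
Step 3: Dot product.
a^T * proj(x) = -1*(-3.864045) - 3*(-3.173192) = 13.3836


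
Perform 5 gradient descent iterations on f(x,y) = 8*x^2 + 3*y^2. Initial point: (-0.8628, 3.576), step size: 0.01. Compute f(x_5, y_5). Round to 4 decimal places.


Gradient descent on f(x,y) = 8*x^2 + 3*y^2.
Starting point: (-0.8628, 3.576), alpha = 0.01
Step 1: grad_x = 2*8*-0.8628 = -13.8048, grad_y = 2*3*3.576 = 21.456
  x_1 = -0.8628 - 0.01*-13.8048 = -0.7248
  y_1 = 3.576 - 0.01*21.456 = 3.3614
Step 2: grad_x = 2*8*-0.7248 = -11.596, grad_y = 2*3*3.3614 = 20.1686
  x_2 = -0.7248 - 0.01*-11.596 = -0.6088
  y_2 = 3.3614 - 0.01*20.1686 = 3.1598
Step 3: grad_x = 2*8*-0.6088 = -9.7407, grad_y = 2*3*3.1598 = 18.9585
  x_3 = -0.6088 - 0.01*-9.7407 = -0.5114
  y_3 = 3.1598 - 0.01*18.9585 = 2.9702
Step 4: grad_x = 2*8*-0.5114 = -8.1822, grad_y = 2*3*2.9702 = 17.821
  x_4 = -0.5114 - 0.01*-8.1822 = -0.4296
  y_4 = 2.9702 - 0.01*17.821 = 2.792
Step 5: grad_x = 2*8*-0.4296 = -6.873, grad_y = 2*3*2.792 = 16.7517
  x_5 = -0.4296 - 0.01*-6.873 = -0.3608
  y_5 = 2.792 - 0.01*16.7517 = 2.6244
f(-0.3608, 2.6244) = 8*(-0.3608)^2 + 3*2.6244^2 = 21.7047


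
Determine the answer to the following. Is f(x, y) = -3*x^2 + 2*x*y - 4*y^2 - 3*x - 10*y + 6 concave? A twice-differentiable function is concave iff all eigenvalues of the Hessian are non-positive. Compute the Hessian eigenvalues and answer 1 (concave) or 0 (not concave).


The Hessian of f(x,y) = -3*x^2 + 2*x*y - 4*y^2 - 3*x - 10*y + 6 is:
H = [[-6, 2], [2, -8]]
Trace = -6 - 8 = -14
Determinant = -6*-8 - (2)^2 = 44
Discriminant = (-14)^2 - 4*44 = 20.0
Eigenvalues: lambda_1 = -9.2361, lambda_2 = -4.7639
The function is concave.

1


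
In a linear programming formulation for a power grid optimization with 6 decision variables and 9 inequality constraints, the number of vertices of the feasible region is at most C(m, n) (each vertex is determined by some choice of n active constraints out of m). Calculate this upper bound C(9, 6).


Each vertex corresponds to some choice of n active constraints out of m, so the number of vertices is at most C(m, n) = m! / (n!(m-n)!).
m = 9, n = 6
Numerator: 9 * 8 * 7 * 6 * 5 * 4
Denominator: 6! = 720
C(9, 6) = 84


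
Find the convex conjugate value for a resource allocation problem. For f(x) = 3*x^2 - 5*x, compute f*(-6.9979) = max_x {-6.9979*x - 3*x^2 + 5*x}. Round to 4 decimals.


f*(y) = sup_x {y*x - a*x^2 - b*x} = sup_x {(y-b)*x - a*x^2}
FOC: (y - b) - 2a*x = 0 => x* = (y - b)/(2a)
x* = (-6.9979 + 5)/(2*3) = -0.333
f*(-6.9979) = (y-b)^2/(4a) = (-6.9979 + 5)^2/(4*3)
= 3.9916/12 = 0.3326


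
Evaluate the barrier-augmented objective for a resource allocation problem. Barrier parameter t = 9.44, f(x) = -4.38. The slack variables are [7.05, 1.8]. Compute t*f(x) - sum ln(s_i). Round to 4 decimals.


Step 1: Compute log-barrier.
ln values: [1.953, 0.5878]
phi = -(1.953 + 0.5878) = -2.5408
Step 2: Compute augmented objective.
t*f(x) = 9.44*-4.38 = -41.3472
Total = -41.3472 - 2.5408 = -43.888


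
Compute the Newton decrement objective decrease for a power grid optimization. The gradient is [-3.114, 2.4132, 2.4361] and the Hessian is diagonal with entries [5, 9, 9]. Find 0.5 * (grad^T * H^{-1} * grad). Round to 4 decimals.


Step 1: H is diagonal, so H^(-1) * g = [-0.6228, 0.2681, 0.2707].
Step 2: g^T H^(-1) g = sum_i g_i^2 / H_ii
  = (-3.114)^2/5 + (2.4132)^2/9 + (2.4361)^2/9
  = 1.9394 + 0.6471 + 0.6594 = 3.2459
Step 3: Objective decrease = 0.5 * g^T H^(-1) g = 1.6229


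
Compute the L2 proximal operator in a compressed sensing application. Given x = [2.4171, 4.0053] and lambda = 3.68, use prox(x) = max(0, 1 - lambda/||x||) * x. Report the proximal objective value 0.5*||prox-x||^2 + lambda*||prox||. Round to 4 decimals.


Step 1: Compute ||x||.
||x|| = 4.6781
Step 2: Compute scaling factor.
scale = max(0, 1 - 3.68/4.6781) = 0.2134
Step 3: prox(x) = [0.5157, 0.8546]
||prox(x)|| = 0.9981
Step 4: Proximal objective.
0.5*||prox-x||^2 = 6.7712
lambda*||prox|| = 3.673
Total = 10.4443


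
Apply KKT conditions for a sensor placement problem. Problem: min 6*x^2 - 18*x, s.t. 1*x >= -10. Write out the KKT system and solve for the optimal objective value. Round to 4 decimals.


Step 1: Try lambda = 0 (constraint inactive).
Stationarity: 2*6*x - 18 = 0
x* = 18/(2*6) = 1.5
Check constraint: 1*1.5 = 1.5 >= -10 -- satisfied.
Step 2: Compute optimal value.
f(x*) = 6*1.5^2 - 18*1.5 = -13.5


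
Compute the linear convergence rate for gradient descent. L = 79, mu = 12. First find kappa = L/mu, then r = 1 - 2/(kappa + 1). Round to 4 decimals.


Step 1: Compute the condition number.
kappa = L/mu = 79/12 = 6.5833
Step 2: Compute the convergence rate.
r = 1 - 2/(kappa + 1) = 1 - 2*mu/(L + mu) = (L - mu)/(L + mu) = 67/91 = 0.7363


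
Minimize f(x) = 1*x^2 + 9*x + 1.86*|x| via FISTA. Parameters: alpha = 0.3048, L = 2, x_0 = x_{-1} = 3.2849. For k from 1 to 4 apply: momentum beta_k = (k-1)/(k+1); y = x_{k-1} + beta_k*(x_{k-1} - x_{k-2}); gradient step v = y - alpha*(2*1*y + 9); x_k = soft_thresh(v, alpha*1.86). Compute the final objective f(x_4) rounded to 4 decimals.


FISTA on f(x) = 1*x^2 + 9*x + 1.86*|x|
L = 2, alpha = 0.3048
Iteration 1: beta = 0.0, y = 3.2849 + 0.0*(3.2849 - 3.2849) = 3.2849
  grad(y) = 15.5698, v = y - alpha*grad = -1.4608
  prox(v) = soft_thresh(-1.4608, 0.5669) = -0.8938
Iteration 2: beta = 0.3333, y = -0.8938 + 0.3333*(-0.8938 - 3.2849) = -2.2868
  grad(y) = 4.4265, v = y - alpha*grad = -3.636
  prox(v) = soft_thresh(-3.636, 0.5669) = -3.069
Iteration 3: beta = 0.5, y = -3.069 + 0.5*(-3.069 + 0.8938) = -4.1566
  grad(y) = 0.6868, v = y - alpha*grad = -4.3659
  prox(v) = soft_thresh(-4.3659, 0.5669) = -3.799
Iteration 4: beta = 0.6, y = -3.799 + 0.6*(-3.799 + 3.069) = -4.237
  grad(y) = 0.526, v = y - alpha*grad = -4.3973
  prox(v) = soft_thresh(-4.3973, 0.5669) = -3.8304
f(x_4) = 1*(-3.8304)^2 + 9*(-3.8304) + 1.86*|-3.8304| = -12.6771


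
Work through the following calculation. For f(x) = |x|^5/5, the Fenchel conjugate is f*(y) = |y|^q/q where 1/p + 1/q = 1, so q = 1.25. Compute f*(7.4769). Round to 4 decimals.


The conjugate exponent q satisfies 1/p + 1/q = 1.
p = 5, so q = 5/(5 - 1) = 1.25
|y|^q = 7.4769^1.25 = 12.3638
f*(7.4769) = 12.3638 / 1.25 = 9.891


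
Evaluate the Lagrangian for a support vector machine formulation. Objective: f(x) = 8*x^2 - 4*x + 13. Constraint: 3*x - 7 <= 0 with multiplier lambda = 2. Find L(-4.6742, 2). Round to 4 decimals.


Step 1: Evaluate f(x).
f(-4.6742) = 8*(-4.6742)^2 - 4*(-4.6742) + 13 = 206.482
Step 2: Evaluate g(x).
g(-4.6742) = 3*-4.6742 - 7 = -21.0226
Step 3: Compute Lagrangian.
L = 206.482 + 2*-21.0226 = 164.4368


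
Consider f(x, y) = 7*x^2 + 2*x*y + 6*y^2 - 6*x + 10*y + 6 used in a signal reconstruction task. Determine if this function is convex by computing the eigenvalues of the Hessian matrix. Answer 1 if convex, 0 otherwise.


The Hessian of f(x,y) = 7*x^2 + 2*x*y + 6*y^2 - 6*x + 10*y + 6 is:
H = [[14, 2], [2, 12]]
Trace = 14 + 12 = 26
Determinant = 14*12 - (2)^2 = 164
Discriminant = (26)^2 - 4*164 = 20.0
Eigenvalues: lambda_1 = 10.7639, lambda_2 = 15.2361
The function is convex.

1


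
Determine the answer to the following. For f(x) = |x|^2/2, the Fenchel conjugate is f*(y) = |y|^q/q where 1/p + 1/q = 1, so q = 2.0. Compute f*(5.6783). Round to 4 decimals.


The conjugate exponent q satisfies 1/p + 1/q = 1.
p = 2, so q = 2/(2 - 1) = 2.0
|y|^q = 5.6783^2.0 = 32.2431
f*(5.6783) = 32.2431 / 2.0 = 16.1215


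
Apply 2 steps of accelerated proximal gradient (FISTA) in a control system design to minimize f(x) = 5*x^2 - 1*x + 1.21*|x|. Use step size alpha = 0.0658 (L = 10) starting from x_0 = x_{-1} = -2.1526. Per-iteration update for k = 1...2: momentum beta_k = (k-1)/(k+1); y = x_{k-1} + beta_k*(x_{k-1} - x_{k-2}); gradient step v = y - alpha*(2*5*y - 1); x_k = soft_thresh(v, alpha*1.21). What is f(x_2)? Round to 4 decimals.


FISTA on f(x) = 5*x^2 - 1*x + 1.21*|x|
L = 10, alpha = 0.0658
Iteration 1: beta = 0.0, y = -2.1526 + 0.0*(-2.1526 + 2.1526) = -2.1526
  grad(y) = -22.526, v = y - alpha*grad = -0.6704
  prox(v) = soft_thresh(-0.6704, 0.0796) = -0.5908
Iteration 2: beta = 0.3333, y = -0.5908 + 0.3333*(-0.5908 + 2.1526) = -0.0702
  grad(y) = -1.7016, v = y - alpha*grad = 0.0418
  prox(v) = soft_thresh(0.0418, 0.0796) = 0.0
f(x_2) = 5*0.0^2 - 1*0.0 + 1.21*|0.0| = 0.0


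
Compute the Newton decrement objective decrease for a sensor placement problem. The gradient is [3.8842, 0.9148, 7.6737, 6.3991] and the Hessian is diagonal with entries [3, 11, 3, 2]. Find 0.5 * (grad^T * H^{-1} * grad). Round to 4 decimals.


Step 1: H is diagonal, so H^(-1) * g = [1.2947, 0.0832, 2.5579, 3.1996].
Step 2: g^T H^(-1) g = sum_i g_i^2 / H_ii
  = (3.8842)^2/3 + (0.9148)^2/11 + (7.6737)^2/3 + (6.3991)^2/2
  = 5.029 + 0.0761 + 19.6286 + 20.4742 = 45.2079
Step 3: Objective decrease = 0.5 * g^T H^(-1) g = 22.6039


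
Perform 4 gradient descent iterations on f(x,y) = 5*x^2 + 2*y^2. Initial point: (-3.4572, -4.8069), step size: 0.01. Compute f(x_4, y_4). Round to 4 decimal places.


Gradient descent on f(x,y) = 5*x^2 + 2*y^2.
Starting point: (-3.4572, -4.8069), alpha = 0.01
Step 1: grad_x = 2*5*-3.4572 = -34.572, grad_y = 2*2*-4.8069 = -19.2276
  x_1 = -3.4572 - 0.01*-34.572 = -3.1115
  y_1 = -4.8069 - 0.01*-19.2276 = -4.6146
Step 2: grad_x = 2*5*-3.1115 = -31.1148, grad_y = 2*2*-4.6146 = -18.4585
  x_2 = -3.1115 - 0.01*-31.1148 = -2.8003
  y_2 = -4.6146 - 0.01*-18.4585 = -4.43
Step 3: grad_x = 2*5*-2.8003 = -28.0033, grad_y = 2*2*-4.43 = -17.7202
  x_3 = -2.8003 - 0.01*-28.0033 = -2.5203
  y_3 = -4.43 - 0.01*-17.7202 = -4.2528
Step 4: grad_x = 2*5*-2.5203 = -25.203, grad_y = 2*2*-4.2528 = -17.0113
  x_4 = -2.5203 - 0.01*-25.203 = -2.2683
  y_4 = -4.2528 - 0.01*-17.0113 = -4.0827
f(-2.2683, -4.0827) = 5*(-2.2683)^2 + 2*(-4.0827)^2 = 59.0625


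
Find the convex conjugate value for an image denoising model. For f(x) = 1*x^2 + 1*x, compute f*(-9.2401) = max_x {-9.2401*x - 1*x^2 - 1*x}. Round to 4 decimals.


f*(y) = sup_x {y*x - a*x^2 - b*x} = sup_x {(y-b)*x - a*x^2}
FOC: (y - b) - 2a*x = 0 => x* = (y - b)/(2a)
x* = (-9.2401 - 1)/(2*1) = -5.1201
f*(-9.2401) = (y-b)^2/(4a) = (-9.2401 - 1)^2/(4*1)
= 104.8596/4 = 26.2149


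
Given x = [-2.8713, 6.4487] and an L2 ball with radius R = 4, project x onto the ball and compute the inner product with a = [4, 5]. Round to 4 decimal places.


Step 1: Compute ||x|| (intermediates to 6 decimals).
||x|| = sqrt((-2.8713)^2 + 6.4487^2) = 7.059044
Step 2: Project.
Since ||x|| > R, scale = R/||x|| = 4/7.059044 = 0.566649, proj(x) = scale * x
proj(x) = [-1.627019, 3.654149]
Step 3: Dot product.
a^T * proj(x) = 4*(-1.627019) + 5*3.654149 = 11.7627


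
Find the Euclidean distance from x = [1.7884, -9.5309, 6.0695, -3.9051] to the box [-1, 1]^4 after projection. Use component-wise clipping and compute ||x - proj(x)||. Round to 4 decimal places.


Project each component onto [-1, 1].
clip(1.7884) = 1.0, clip(-9.5309) = -1.0, clip(6.0695) = 1.0, clip(-3.9051) = -1.0
Projection = [1.0, -1.0, 1.0, -1.0]
Squared diffs: [0.6216, 72.7763, 25.6998, 8.4396]
Distance = sqrt(107.5373) = 10.37


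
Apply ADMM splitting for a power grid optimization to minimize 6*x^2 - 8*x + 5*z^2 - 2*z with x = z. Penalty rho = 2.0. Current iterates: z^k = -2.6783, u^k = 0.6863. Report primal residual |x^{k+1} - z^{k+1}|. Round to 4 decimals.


ADMM iteration with rho = 2.0, z^k = -2.6783, u^k = 0.6863
Step 1: x-update.
Minimize 6*x^2 - 8*x + (2.0/2)*(x + 2.6783 + 0.6863)^2
FOC: (2*6 + 2.0)*x = 8 + 2.0*(-2.6783 - 0.6863)
x^{k+1} = 0.0908
Step 2: z-update.
Minimize 5*z^2 - 2*z + (2.0/2)*(0.0908 - z + 0.6863)^2
FOC: (2*5 + 2.0)*z = 2 + 2.0*(0.0908 + 0.6863)
z^{k+1} = 0.2962
Step 3: u-update.
u^{k+1} = 0.6863 + 0.0908 - 0.2962 = 0.4809
Step 4: Primal residual = |0.0908 - 0.2962| = 0.2054


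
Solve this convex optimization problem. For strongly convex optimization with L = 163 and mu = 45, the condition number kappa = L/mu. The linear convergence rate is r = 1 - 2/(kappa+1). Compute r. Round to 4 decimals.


Step 1: Compute the condition number.
kappa = L/mu = 163/45 = 3.6222
Step 2: Compute the convergence rate.
r = 1 - 2/(kappa + 1) = 1 - 2*mu/(L + mu) = (L - mu)/(L + mu) = 118/208 = 0.5673


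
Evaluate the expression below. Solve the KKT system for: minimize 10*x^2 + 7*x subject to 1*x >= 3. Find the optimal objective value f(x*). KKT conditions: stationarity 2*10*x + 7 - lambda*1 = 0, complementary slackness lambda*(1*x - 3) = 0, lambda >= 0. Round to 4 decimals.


Step 1: Try lambda = 0 (constraint inactive).
x_unc = -7/(2*10) = -0.35
Check: 1*-0.35 = -0.35 < 3 -- violated!
Step 2: Constraint must be active: 1*x = 3
x* = 3/1 = 3.0
lambda = (2*10*3.0 + 7)/1 = 67.0
Step 3: Compute optimal value.
f(x*) = 10*3.0^2 + 7*3.0 = 111.0


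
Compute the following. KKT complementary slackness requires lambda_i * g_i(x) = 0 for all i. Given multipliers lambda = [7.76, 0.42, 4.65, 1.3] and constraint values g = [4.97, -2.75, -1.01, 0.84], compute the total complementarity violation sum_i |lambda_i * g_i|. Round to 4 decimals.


KKT complementary slackness check:
lambda_1 * g_1 = 7.76 * 4.97 = 38.5672
lambda_2 * g_2 = 0.42 * -2.75 = -1.155
lambda_3 * g_3 = 4.65 * -1.01 = -4.6965
lambda_4 * g_4 = 1.3 * 0.84 = 1.092
Total violation = 38.5672 + 1.155 + 4.6965 + 1.092 = 45.5107


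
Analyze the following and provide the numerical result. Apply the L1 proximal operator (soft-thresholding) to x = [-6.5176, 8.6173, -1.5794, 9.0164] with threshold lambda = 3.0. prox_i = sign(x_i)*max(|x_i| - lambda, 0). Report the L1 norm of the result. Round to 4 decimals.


Soft-thresholding with lambda = 3.0:
prox(-6.5176) = sign(-6.5176)*max(|-6.5176| - 3.0, 0) = -3.5176
prox(8.6173) = sign(8.6173)*max(|8.6173| - 3.0, 0) = 5.6173
prox(-1.5794) = sign(-1.5794)*max(|-1.5794| - 3.0, 0) = 0.0
prox(9.0164) = sign(9.0164)*max(|9.0164| - 3.0, 0) = 6.0164
prox(x) = [-3.5176, 5.6173, 0.0, 6.0164]
||prox(x)||_1 = 3.5176 + 5.6173 + 0.0 + 6.0164 = 15.1513


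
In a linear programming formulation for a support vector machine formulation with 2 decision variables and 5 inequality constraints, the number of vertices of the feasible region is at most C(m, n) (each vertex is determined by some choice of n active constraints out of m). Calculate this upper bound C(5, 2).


Each vertex corresponds to some choice of n active constraints out of m, so the number of vertices is at most C(m, n) = m! / (n!(m-n)!).
m = 5, n = 2
Numerator: 5 * 4
Denominator: 2! = 2
C(5, 2) = 10


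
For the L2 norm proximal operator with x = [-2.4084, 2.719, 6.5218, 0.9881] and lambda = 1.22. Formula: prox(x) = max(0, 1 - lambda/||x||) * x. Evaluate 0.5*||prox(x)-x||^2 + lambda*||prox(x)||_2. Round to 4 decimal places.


Step 1: Compute ||x||.
||x|| = 7.5302
Step 2: Compute scaling factor.
scale = max(0, 1 - 1.22/7.5302) = 0.838
Step 3: prox(x) = [-2.0182, 2.2785, 5.4652, 0.828]
||prox(x)|| = 6.3102
Step 4: Proximal objective.
0.5*||prox-x||^2 = 0.7442
lambda*||prox|| = 7.6984
Total = 8.4426


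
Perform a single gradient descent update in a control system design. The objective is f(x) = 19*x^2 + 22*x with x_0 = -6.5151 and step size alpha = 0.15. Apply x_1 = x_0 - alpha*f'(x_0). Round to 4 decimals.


We compute the gradient at x_0 and apply the update.
f'(x) = 38*x + 22
f'(-6.5151) = 38*-6.5151 + 22 = -225.5738
x_1 = -6.5151 - 0.15*-225.5738 = 27.321


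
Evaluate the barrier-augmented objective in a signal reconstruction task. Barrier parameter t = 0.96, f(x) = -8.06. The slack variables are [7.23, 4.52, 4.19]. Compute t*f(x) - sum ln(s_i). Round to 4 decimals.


Step 1: Compute log-barrier.
ln values: [1.9782, 1.5085, 1.4327]
phi = -(1.9782 + 1.5085 + 1.4327) = -4.9195
Step 2: Compute augmented objective.
t*f(x) = 0.96*-8.06 = -7.7376
Total = -7.7376 - 4.9195 = -12.6571


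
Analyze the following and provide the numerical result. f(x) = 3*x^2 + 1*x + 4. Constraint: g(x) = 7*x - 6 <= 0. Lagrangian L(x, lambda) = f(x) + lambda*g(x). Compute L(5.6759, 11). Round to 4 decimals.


Step 1: Evaluate f(x).
f(5.6759) = 3*5.6759^2 + 1*5.6759 + 4 = 106.3234
Step 2: Evaluate g(x).
g(5.6759) = 7*5.6759 - 6 = 33.7313
Step 3: Compute Lagrangian.
L = 106.3234 + 11*33.7313 = 477.3677


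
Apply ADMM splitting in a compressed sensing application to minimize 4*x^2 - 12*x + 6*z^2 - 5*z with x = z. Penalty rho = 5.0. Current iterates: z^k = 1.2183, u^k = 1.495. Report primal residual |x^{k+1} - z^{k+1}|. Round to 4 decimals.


ADMM iteration with rho = 5.0, z^k = 1.2183, u^k = 1.495
Step 1: x-update.
Minimize 4*x^2 - 12*x + (5.0/2)*(x - 1.2183 + 1.495)^2
FOC: (2*4 + 5.0)*x = 12 + 5.0*(1.2183 - 1.495)
x^{k+1} = 0.8167
Step 2: z-update.
Minimize 6*z^2 - 5*z + (5.0/2)*(0.8167 - z + 1.495)^2
FOC: (2*6 + 5.0)*z = 5 + 5.0*(0.8167 + 1.495)
z^{k+1} = 0.974
Step 3: u-update.
u^{k+1} = 1.495 + 0.8167 - 0.974 = 1.3376
Step 4: Primal residual = |0.8167 - 0.974| = 0.1574


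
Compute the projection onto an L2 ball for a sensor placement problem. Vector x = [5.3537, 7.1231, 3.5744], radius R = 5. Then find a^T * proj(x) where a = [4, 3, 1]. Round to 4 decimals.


Step 1: Compute ||x|| (intermediates to 6 decimals).
||x|| = sqrt(5.3537^2 + 7.1231^2 + 3.5744^2) = 9.600885
Step 2: Project.
Since ||x|| > R, scale = R/||x|| = 5/9.600885 = 0.520785, proj(x) = scale * x
proj(x) = [2.788127, 3.709604, 1.861494]
Step 3: Dot product.
a^T * proj(x) = 4*2.788127 + 3*3.709604 + 1*1.861494 = 24.1428


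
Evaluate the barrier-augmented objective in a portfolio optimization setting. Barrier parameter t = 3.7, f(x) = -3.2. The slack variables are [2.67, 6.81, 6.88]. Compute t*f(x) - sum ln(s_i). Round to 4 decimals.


Step 1: Compute log-barrier.
ln values: [0.9821, 1.9184, 1.9286]
phi = -(0.9821 + 1.9184 + 1.9286) = -4.8291
Step 2: Compute augmented objective.
t*f(x) = 3.7*-3.2 = -11.84
Total = -11.84 - 4.8291 = -16.6691


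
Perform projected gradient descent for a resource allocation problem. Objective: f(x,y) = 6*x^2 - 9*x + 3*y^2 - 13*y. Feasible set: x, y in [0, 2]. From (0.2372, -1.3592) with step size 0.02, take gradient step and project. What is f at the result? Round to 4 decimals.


Step 1: Compute gradient at (0.2372, -1.3592).
grad_x = 2*6*0.2372 - 9 = -6.1536
grad_y = 2*3*-1.3592 - 13 = -21.1552
Step 2: Gradient step.
x_raw = 0.2372 - 0.02*-6.1536 = 0.3603
y_raw = -1.3592 - 0.02*-21.1552 = -0.9361
Step 3: Project onto [0, 2].
x_proj = clip(0.3603) = 0.3603
y_proj = clip(-0.9361) = 0.0
Step 4: Evaluate f.
f(0.3603, 0.0) = -2.4637


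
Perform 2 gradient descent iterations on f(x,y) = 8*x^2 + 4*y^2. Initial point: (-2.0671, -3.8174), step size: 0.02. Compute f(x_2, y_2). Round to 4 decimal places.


Gradient descent on f(x,y) = 8*x^2 + 4*y^2.
Starting point: (-2.0671, -3.8174), alpha = 0.02
Step 1: grad_x = 2*8*-2.0671 = -33.0736, grad_y = 2*4*-3.8174 = -30.5392
  x_1 = -2.0671 - 0.02*-33.0736 = -1.4056
  y_1 = -3.8174 - 0.02*-30.5392 = -3.2066
Step 2: grad_x = 2*8*-1.4056 = -22.49, grad_y = 2*4*-3.2066 = -25.6529
  x_2 = -1.4056 - 0.02*-22.49 = -0.9558
  y_2 = -3.2066 - 0.02*-25.6529 = -2.6936
f(-0.9558, -2.6936) = 8*(-0.9558)^2 + 4*(-2.6936)^2 = 36.3298


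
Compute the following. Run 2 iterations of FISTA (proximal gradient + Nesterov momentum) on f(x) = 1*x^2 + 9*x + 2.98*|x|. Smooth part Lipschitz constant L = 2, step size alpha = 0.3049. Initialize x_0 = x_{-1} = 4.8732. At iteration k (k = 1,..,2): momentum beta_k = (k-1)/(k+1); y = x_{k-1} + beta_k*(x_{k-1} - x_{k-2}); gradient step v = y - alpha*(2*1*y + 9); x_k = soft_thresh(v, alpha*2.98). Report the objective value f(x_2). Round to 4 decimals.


FISTA on f(x) = 1*x^2 + 9*x + 2.98*|x|
L = 2, alpha = 0.3049
Iteration 1: beta = 0.0, y = 4.8732 + 0.0*(4.8732 - 4.8732) = 4.8732
  grad(y) = 18.7464, v = y - alpha*grad = -0.8426
  prox(v) = soft_thresh(-0.8426, 0.9086) = 0.0
Iteration 2: beta = 0.3333, y = 0.0 + 0.3333*(0.0 - 4.8732) = -1.6244
  grad(y) = 5.7512, v = y - alpha*grad = -3.3779
  prox(v) = soft_thresh(-3.3779, 0.9086) = -2.4693
f(x_2) = 1*(-2.4693)^2 + 9*(-2.4693) + 2.98*|-2.4693| = -8.7678


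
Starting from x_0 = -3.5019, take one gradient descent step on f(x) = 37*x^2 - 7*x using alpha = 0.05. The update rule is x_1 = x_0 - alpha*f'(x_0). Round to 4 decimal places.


We compute the gradient at x_0 and apply the update.
f'(x) = 74*x - 7
f'(-3.5019) = 74*-3.5019 - 7 = -266.1406
x_1 = -3.5019 - 0.05*-266.1406 = 9.8051


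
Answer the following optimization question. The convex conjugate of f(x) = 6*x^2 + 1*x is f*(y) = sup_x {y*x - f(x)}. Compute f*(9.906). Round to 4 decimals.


f*(y) = sup_x {y*x - a*x^2 - b*x} = sup_x {(y-b)*x - a*x^2}
FOC: (y - b) - 2a*x = 0 => x* = (y - b)/(2a)
x* = (9.906 - 1)/(2*6) = 0.7422
f*(9.906) = (y-b)^2/(4a) = (9.906 - 1)^2/(4*6)
= 79.3168/24 = 3.3049


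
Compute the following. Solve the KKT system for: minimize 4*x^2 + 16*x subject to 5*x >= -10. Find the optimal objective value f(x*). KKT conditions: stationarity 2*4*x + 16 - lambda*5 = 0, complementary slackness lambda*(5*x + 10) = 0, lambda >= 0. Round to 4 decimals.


Step 1: Try lambda = 0 (constraint inactive).
Stationarity: 2*4*x + 16 = 0
x* = -16/(2*4) = -2.0
Check constraint: 5*-2.0 = -10.0 >= -10 -- satisfied.
Step 2: Compute optimal value.
f(x*) = 4*(-2.0)^2 + 16*(-2.0) = -16.0


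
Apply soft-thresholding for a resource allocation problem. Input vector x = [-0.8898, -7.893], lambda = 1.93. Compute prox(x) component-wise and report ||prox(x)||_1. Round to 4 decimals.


Soft-thresholding with lambda = 1.93:
prox(-0.8898) = sign(-0.8898)*max(|-0.8898| - 1.93, 0) = 0.0
prox(-7.893) = sign(-7.893)*max(|-7.893| - 1.93, 0) = -5.963
prox(x) = [0.0, -5.963]
||prox(x)||_1 = 0.0 + 5.963 = 5.963


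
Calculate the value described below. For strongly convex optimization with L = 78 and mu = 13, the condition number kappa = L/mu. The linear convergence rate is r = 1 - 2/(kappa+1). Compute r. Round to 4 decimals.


Step 1: Compute the condition number.
kappa = L/mu = 78/13 = 6.0
Step 2: Compute the convergence rate.
r = 1 - 2/(kappa + 1) = 1 - 2*mu/(L + mu) = (L - mu)/(L + mu) = 65/91 = 0.7143


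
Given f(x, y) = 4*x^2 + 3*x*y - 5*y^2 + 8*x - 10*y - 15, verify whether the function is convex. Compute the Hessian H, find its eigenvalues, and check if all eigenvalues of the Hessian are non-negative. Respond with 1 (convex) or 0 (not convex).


The Hessian of f(x,y) = 4*x^2 + 3*x*y - 5*y^2 + 8*x - 10*y - 15 is:
H = [[8, 3], [3, -10]]
Trace = 8 - 10 = -2
Determinant = 8*-10 - (3)^2 = -89
Discriminant = (-2)^2 - 4*-89 = 360.0
Eigenvalues: lambda_1 = -10.4868, lambda_2 = 8.4868
The function is not convex.

0


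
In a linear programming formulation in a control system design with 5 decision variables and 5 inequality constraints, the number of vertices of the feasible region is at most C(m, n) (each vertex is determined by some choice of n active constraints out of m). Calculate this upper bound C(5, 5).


Each vertex corresponds to some choice of n active constraints out of m, so the number of vertices is at most C(m, n) = m! / (n!(m-n)!).
m = 5, n = 5
Numerator: 5 * 4 * 3 * 2 * 1
Denominator: 5! = 120
C(5, 5) = 1
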